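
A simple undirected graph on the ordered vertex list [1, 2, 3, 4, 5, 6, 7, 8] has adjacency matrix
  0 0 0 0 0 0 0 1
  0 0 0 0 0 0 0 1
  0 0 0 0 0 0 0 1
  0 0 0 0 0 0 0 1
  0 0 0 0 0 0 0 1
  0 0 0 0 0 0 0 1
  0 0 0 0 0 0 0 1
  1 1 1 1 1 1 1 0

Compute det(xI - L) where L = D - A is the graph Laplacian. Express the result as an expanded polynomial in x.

x^8 - 14x^7 + 63x^6 - 140x^5 + 175x^4 - 126x^3 + 49x^2 - 8x

Each diagonal entry of L is the vertex degree and each off-diagonal entry is -1 where an edge is present, 0 otherwise; in the order [1, 2, 3, 4, 5, 6, 7, 8] the diagonal is [1, 1, 1, 1, 1, 1, 1, 7]. Computing det(xI - L) by cofactor expansion (or equivalently via sum-over-permutations) gives x^8 - 14x^7 + 63x^6 - 140x^5 + 175x^4 - 126x^3 + 49x^2 - 8x. Since p(0) = det(-L) = 0, x divides p(x). The eigenvalues sum to 14, which equals trace(L) = 2|E|.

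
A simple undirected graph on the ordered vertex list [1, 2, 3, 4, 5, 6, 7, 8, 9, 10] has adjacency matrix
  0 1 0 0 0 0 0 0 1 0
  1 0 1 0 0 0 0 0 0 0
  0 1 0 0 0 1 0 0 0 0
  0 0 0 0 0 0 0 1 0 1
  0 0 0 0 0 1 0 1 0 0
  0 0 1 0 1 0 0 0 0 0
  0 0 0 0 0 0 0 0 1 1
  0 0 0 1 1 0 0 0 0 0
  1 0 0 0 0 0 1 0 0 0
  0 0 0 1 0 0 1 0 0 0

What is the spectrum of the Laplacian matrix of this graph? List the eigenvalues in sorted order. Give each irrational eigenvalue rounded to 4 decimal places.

[0, 0.3820, 0.3820, 1.3820, 1.3820, 2.6180, 2.6180, 3.6180, 3.6180, 4]

Reading degrees in the order [1, 2, 3, 4, 5, 6, 7, 8, 9, 10] gives [2, 2, 2, 2, 2, 2, 2, 2, 2, 2]; set D = diag(2, 2, 2, 2, 2, 2, 2, 2, 2, 2) and form L = D - A. Diagonalising L (or applying a numerical eigensolver to the 10x10 matrix) gives the spectrum above. The largest eigenvalue, 4, is at most the vertex count 10. The eigenvalues sum to 20, which equals trace(L) = 2|E|.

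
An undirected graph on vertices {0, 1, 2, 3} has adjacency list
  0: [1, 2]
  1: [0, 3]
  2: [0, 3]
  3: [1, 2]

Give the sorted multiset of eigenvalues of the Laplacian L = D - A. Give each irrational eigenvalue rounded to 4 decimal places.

[0, 2, 2, 4]

Reading degrees in the order [0, 1, 2, 3] gives [2, 2, 2, 2]; set D = diag(2, 2, 2, 2) and form L = D - A. L is symmetric positive semidefinite, so every eigenvalue is real and nonnegative. The single zero eigenvalue shows the graph is connected. The eigenvalues sum to 8, which equals trace(L) = 2|E|.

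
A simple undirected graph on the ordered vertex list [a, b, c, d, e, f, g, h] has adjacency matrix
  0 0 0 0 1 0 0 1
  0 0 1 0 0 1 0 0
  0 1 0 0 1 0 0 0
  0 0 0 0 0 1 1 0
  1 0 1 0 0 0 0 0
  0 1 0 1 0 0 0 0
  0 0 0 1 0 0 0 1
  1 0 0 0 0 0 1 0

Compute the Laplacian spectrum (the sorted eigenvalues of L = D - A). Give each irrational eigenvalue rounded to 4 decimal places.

[0, 0.5858, 0.5858, 2, 2, 3.4142, 3.4142, 4]

Each diagonal entry of L is the vertex degree and each off-diagonal entry is -1 where an edge is present, 0 otherwise; in the order [a, b, c, d, e, f, g, h] the diagonal is [2, 2, 2, 2, 2, 2, 2, 2]. The multiplicity of 0 as a Laplacian eigenvalue equals the number of connected components. By the matrix-tree theorem the graph has (1/8) * product of the nonzero eigenvalues = 8 spanning trees.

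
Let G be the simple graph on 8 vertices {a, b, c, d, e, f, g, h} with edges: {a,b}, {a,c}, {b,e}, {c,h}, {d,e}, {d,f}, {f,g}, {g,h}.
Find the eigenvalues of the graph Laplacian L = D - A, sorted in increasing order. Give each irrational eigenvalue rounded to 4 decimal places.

Each diagonal entry of L is the vertex degree and each off-diagonal entry is -1 where an edge is present, 0 otherwise; in the order [a, b, c, d, e, f, g, h] the diagonal is [2, 2, 2, 2, 2, 2, 2, 2]. The multiplicity of 0 as a Laplacian eigenvalue equals the number of connected components. By the matrix-tree theorem the graph has (1/8) * product of the nonzero eigenvalues = 8 spanning trees. The eigenvalues sum to 16, which equals trace(L) = 2|E|.

[0, 0.5858, 0.5858, 2, 2, 3.4142, 3.4142, 4]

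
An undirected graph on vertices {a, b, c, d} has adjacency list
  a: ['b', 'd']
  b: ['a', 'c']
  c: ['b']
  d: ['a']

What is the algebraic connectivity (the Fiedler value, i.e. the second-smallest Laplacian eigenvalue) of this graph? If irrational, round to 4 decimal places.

0.5858

With the vertex order [a, b, c, d], the degrees are [2, 2, 1, 1], giving D = diag(2, 2, 1, 1) and L = D - A. The smallest Laplacian eigenvalue is always 0. The next one, lambda_2 = 0.5858, measures how hard the graph is to disconnect: larger values mean better connectivity. By the matrix-tree theorem the graph has (1/4) * product of the nonzero eigenvalues = 1 spanning tree.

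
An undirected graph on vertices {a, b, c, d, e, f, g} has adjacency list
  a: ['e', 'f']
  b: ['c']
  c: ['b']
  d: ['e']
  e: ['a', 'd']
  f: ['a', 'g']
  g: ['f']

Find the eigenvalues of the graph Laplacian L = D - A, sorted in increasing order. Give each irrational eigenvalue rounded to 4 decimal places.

[0, 0, 0.3820, 1.3820, 2, 2.6180, 3.6180]

Each diagonal entry of L is the vertex degree and each off-diagonal entry is -1 where an edge is present, 0 otherwise; in the order [a, b, c, d, e, f, g] the diagonal is [2, 1, 1, 1, 2, 2, 1]. Diagonalising L (or applying a numerical eigensolver to the 7x7 matrix) gives the spectrum above. The 2 zero eigenvalues correspond to the 2 connected components. The eigenvalues sum to 10, which equals trace(L) = 2|E|.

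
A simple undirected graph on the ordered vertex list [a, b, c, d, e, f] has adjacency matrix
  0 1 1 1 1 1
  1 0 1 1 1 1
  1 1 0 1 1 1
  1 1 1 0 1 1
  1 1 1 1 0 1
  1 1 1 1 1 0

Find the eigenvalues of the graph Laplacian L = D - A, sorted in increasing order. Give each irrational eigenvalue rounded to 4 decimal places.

Each diagonal entry of L is the vertex degree and each off-diagonal entry is -1 where an edge is present, 0 otherwise; in the order [a, b, c, d, e, f] the diagonal is [5, 5, 5, 5, 5, 5]. L is symmetric positive semidefinite, so every eigenvalue is real and nonnegative. The eigenvalues sum to 30, which equals trace(L) = 2|E|. By the matrix-tree theorem the graph has (1/6) * product of the nonzero eigenvalues = 1296 spanning trees.

[0, 6, 6, 6, 6, 6]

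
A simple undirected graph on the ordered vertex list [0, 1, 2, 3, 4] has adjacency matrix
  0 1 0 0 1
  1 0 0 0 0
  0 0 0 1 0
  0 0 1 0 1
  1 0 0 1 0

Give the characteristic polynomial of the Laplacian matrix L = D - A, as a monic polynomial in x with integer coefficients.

Each diagonal entry of L is the vertex degree and each off-diagonal entry is -1 where an edge is present, 0 otherwise; in the order [0, 1, 2, 3, 4] the diagonal is [2, 1, 1, 2, 2]. Computing det(xI - L) by cofactor expansion (or equivalently via sum-over-permutations) gives x^5 - 8x^4 + 21x^3 - 20x^2 + 5x. Since p(0) = det(-L) = 0, x divides p(x). There is one zero in the spectrum, matching the 1 component. The eigenvalues sum to 8, which equals trace(L) = 2|E|.

x^5 - 8x^4 + 21x^3 - 20x^2 + 5x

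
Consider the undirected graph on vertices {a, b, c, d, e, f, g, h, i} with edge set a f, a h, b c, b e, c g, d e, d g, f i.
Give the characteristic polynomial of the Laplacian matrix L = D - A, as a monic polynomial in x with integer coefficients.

With the vertex order [a, b, c, d, e, f, g, h, i], the degrees are [2, 2, 2, 2, 2, 2, 2, 1, 1], giving D = diag(2, 2, 2, 2, 2, 2, 2, 1, 1) and L = D - A. L has integer entries, so p(x) = det(xI - L) has integer coefficients. Expanding the determinant yields x^9 - 16x^8 + 105x^7 - 364x^6 + 715x^5 - 790x^4 + 450x^3 - 100x^2. Since p(0) = det(-L) = 0, x divides p(x). The largest eigenvalue, 3.6180, is at most the vertex count 9. There are 2 zeros in the spectrum, matching the 2 components.

x^9 - 16x^8 + 105x^7 - 364x^6 + 715x^5 - 790x^4 + 450x^3 - 100x^2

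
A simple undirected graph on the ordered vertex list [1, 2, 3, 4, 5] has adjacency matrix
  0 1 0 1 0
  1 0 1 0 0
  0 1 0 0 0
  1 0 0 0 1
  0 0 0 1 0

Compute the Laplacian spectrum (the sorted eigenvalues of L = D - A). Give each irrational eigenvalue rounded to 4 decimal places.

Reading degrees in the order [1, 2, 3, 4, 5] gives [2, 2, 1, 2, 1]; set D = diag(2, 2, 1, 2, 1) and form L = D - A. The multiplicity of 0 as a Laplacian eigenvalue equals the number of connected components. The single zero eigenvalue shows the graph is connected. The eigenvalues sum to 8, which equals trace(L) = 2|E|. The largest eigenvalue, 3.6180, is at most the vertex count 5.

[0, 0.3820, 1.3820, 2.6180, 3.6180]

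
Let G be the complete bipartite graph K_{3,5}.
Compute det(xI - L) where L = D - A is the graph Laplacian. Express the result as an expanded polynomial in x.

The graph has 8 vertices and degree multiset [5, 5, 5, 3, 3, 3, 3, 3]; D is the diagonal matrix of degrees and L = D - A. L has integer entries, so p(x) = det(xI - L) has integer coefficients. Expanding the determinant yields x^8 - 30x^7 + 375x^6 - 2540x^5 + 10095x^4 - 23598x^3 + 30105x^2 - 16200x. The coefficient of x^7 equals -trace(L) = -30, matching the sum of degrees. The largest eigenvalue, 8, is at most the vertex count 8. There is one zero in the spectrum, matching the 1 component.

x^8 - 30x^7 + 375x^6 - 2540x^5 + 10095x^4 - 23598x^3 + 30105x^2 - 16200x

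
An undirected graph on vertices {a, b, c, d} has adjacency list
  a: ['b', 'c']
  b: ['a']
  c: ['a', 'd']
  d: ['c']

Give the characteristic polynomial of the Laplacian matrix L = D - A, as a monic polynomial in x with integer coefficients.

x^4 - 6x^3 + 10x^2 - 4x

Each diagonal entry of L is the vertex degree and each off-diagonal entry is -1 where an edge is present, 0 otherwise; in the order [a, b, c, d] the diagonal is [2, 1, 2, 1]. Computing det(xI - L) by cofactor expansion (or equivalently via sum-over-permutations) gives x^4 - 6x^3 + 10x^2 - 4x. The coefficient of x^3 equals -trace(L) = -6, matching the sum of degrees. The largest eigenvalue, 3.4142, is at most the vertex count 4.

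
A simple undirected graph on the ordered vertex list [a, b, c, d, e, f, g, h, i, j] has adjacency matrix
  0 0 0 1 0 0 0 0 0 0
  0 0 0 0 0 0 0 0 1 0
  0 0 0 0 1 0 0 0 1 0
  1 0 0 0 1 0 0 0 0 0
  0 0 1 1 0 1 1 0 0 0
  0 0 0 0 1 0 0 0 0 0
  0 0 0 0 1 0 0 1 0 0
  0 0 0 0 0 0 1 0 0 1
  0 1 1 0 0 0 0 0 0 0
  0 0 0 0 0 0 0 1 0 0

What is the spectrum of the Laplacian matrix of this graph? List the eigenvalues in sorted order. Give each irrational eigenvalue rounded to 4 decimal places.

With the vertex order [a, b, c, d, e, f, g, h, i, j], the degrees are [1, 1, 2, 2, 4, 1, 2, 2, 2, 1], giving D = diag(1, 1, 2, 2, 4, 1, 2, 2, 2, 1) and L = D - A. Since every row of L sums to 0, the all-ones vector is in the kernel and 0 is an eigenvalue. The single zero eigenvalue shows the graph is connected. The eigenvalues sum to 18, which equals trace(L) = 2|E|. By the matrix-tree theorem the graph has (1/10) * product of the nonzero eigenvalues = 1 spanning tree.

[0, 0.1981, 0.2937, 0.6603, 1.3427, 1.5550, 2.3831, 3.0686, 3.2470, 5.2516]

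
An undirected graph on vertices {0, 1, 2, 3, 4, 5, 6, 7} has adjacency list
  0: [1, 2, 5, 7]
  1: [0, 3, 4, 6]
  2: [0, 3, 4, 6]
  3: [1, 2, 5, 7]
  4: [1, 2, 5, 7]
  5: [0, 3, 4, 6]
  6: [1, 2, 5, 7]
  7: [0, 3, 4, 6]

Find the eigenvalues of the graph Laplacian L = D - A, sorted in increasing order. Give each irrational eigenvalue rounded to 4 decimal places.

With the vertex order [0, 1, 2, 3, 4, 5, 6, 7], the degrees are [4, 4, 4, 4, 4, 4, 4, 4], giving D = diag(4, 4, 4, 4, 4, 4, 4, 4) and L = D - A. The multiplicity of 0 as a Laplacian eigenvalue equals the number of connected components. By the matrix-tree theorem the graph has (1/8) * product of the nonzero eigenvalues = 4096 spanning trees.

[0, 4, 4, 4, 4, 4, 4, 8]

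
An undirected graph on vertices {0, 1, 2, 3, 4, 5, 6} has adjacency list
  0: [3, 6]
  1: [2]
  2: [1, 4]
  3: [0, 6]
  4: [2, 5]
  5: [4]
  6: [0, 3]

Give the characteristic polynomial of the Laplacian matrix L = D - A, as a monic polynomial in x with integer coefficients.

Reading degrees in the order [0, 1, 2, 3, 4, 5, 6] gives [2, 1, 2, 2, 2, 1, 2]; set D = diag(2, 1, 2, 2, 2, 1, 2) and form L = D - A. Computing det(xI - L) by cofactor expansion (or equivalently via sum-over-permutations) gives x^7 - 12x^6 + 55x^5 - 118x^4 + 114x^3 - 36x^2. The coefficient of x^6 equals -trace(L) = -12, matching the sum of degrees.

x^7 - 12x^6 + 55x^5 - 118x^4 + 114x^3 - 36x^2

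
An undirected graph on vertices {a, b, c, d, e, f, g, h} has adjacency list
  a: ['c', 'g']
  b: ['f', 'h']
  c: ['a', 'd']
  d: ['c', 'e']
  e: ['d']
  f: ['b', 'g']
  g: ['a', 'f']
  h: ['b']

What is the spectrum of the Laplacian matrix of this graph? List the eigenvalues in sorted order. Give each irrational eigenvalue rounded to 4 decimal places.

Reading degrees in the order [a, b, c, d, e, f, g, h] gives [2, 2, 2, 2, 1, 2, 2, 1]; set D = diag(2, 2, 2, 2, 1, 2, 2, 1) and form L = D - A. Since every row of L sums to 0, the all-ones vector is in the kernel and 0 is an eigenvalue. The single zero eigenvalue shows the graph is connected. The largest eigenvalue, 3.8478, is at most the vertex count 8.

[0, 0.1522, 0.5858, 1.2346, 2, 2.7654, 3.4142, 3.8478]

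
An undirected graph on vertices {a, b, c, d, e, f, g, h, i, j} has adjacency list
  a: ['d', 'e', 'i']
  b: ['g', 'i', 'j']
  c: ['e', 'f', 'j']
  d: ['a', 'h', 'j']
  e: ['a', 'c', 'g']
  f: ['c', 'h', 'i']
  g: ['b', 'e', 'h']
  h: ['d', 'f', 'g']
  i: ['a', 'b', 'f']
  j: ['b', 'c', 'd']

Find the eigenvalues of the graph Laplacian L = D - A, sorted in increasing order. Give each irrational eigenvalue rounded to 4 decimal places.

Reading degrees in the order [a, b, c, d, e, f, g, h, i, j] gives [3, 3, 3, 3, 3, 3, 3, 3, 3, 3]; set D = diag(3, 3, 3, 3, 3, 3, 3, 3, 3, 3) and form L = D - A. The multiplicity of 0 as a Laplacian eigenvalue equals the number of connected components. The single zero eigenvalue shows the graph is connected. The eigenvalues sum to 30, which equals trace(L) = 2|E|. There is one zero in the spectrum, matching the 1 component.

[0, 2, 2, 2, 2, 2, 5, 5, 5, 5]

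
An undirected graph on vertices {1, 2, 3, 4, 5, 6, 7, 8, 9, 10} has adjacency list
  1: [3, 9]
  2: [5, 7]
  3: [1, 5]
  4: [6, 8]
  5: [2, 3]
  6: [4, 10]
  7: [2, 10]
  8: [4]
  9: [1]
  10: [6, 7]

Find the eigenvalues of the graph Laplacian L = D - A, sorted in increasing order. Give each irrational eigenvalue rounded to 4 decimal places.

With the vertex order [1, 2, 3, 4, 5, 6, 7, 8, 9, 10], the degrees are [2, 2, 2, 2, 2, 2, 2, 1, 1, 2], giving D = diag(2, 2, 2, 2, 2, 2, 2, 1, 1, 2) and L = D - A. Since every row of L sums to 0, the all-ones vector is in the kernel and 0 is an eigenvalue. There is one zero in the spectrum, matching the 1 component. By the matrix-tree theorem the graph has (1/10) * product of the nonzero eigenvalues = 1 spanning tree.

[0, 0.0979, 0.3820, 0.8244, 1.3820, 2, 2.6180, 3.1756, 3.6180, 3.9021]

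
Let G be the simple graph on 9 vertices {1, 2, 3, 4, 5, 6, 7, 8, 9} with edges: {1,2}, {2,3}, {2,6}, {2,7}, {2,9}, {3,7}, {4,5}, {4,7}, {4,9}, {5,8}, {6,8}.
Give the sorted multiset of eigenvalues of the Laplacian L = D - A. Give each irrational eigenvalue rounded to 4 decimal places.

[0, 0.6620, 1, 1.4059, 1.8307, 3, 3.4473, 4.4339, 6.2202]

With the vertex order [1, 2, 3, 4, 5, 6, 7, 8, 9], the degrees are [1, 5, 2, 3, 2, 2, 3, 2, 2], giving D = diag(1, 5, 2, 3, 2, 2, 3, 2, 2) and L = D - A. L is symmetric positive semidefinite, so every eigenvalue is real and nonnegative. The single zero eigenvalue shows the graph is connected. The largest eigenvalue, 6.2202, is at most the vertex count 9.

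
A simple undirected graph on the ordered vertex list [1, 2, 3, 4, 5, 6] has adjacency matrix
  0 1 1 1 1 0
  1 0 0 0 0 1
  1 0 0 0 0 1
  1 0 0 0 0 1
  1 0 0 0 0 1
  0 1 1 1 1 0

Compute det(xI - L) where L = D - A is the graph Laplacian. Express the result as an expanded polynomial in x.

Reading degrees in the order [1, 2, 3, 4, 5, 6] gives [4, 2, 2, 2, 2, 4]; set D = diag(4, 2, 2, 2, 2, 4) and form L = D - A. L has integer entries, so p(x) = det(xI - L) has integer coefficients. Expanding the determinant yields x^6 - 16x^5 + 96x^4 - 272x^3 + 368x^2 - 192x. The coefficient of x^5 equals -trace(L) = -16, matching the sum of degrees.

x^6 - 16x^5 + 96x^4 - 272x^3 + 368x^2 - 192x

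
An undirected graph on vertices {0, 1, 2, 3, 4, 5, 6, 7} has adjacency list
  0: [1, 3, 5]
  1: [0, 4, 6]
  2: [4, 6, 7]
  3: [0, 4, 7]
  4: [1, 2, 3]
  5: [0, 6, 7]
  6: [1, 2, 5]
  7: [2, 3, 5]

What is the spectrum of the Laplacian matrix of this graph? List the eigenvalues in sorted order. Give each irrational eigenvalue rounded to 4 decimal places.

With the vertex order [0, 1, 2, 3, 4, 5, 6, 7], the degrees are [3, 3, 3, 3, 3, 3, 3, 3], giving D = diag(3, 3, 3, 3, 3, 3, 3, 3) and L = D - A. Diagonalising L (or applying a numerical eigensolver to the 8x8 matrix) gives the spectrum above. The single zero eigenvalue shows the graph is connected. By the matrix-tree theorem the graph has (1/8) * product of the nonzero eigenvalues = 384 spanning trees.

[0, 2, 2, 2, 4, 4, 4, 6]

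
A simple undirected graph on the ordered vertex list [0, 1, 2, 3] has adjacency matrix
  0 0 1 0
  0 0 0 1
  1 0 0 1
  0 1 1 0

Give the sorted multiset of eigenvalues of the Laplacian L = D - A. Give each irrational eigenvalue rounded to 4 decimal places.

Reading degrees in the order [0, 1, 2, 3] gives [1, 1, 2, 2]; set D = diag(1, 1, 2, 2) and form L = D - A. The multiplicity of 0 as a Laplacian eigenvalue equals the number of connected components. The eigenvalues sum to 6, which equals trace(L) = 2|E|.

[0, 0.5858, 2, 3.4142]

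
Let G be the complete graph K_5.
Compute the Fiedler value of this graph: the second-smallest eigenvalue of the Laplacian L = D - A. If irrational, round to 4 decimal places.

5

The graph has 5 vertices and degree multiset [4, 4, 4, 4, 4]; D is the diagonal matrix of degrees and L = D - A. Computing the eigenvalues of L and sorting gives [0, 5, 5, 5, 5]. The Fiedler value lambda_2 = 5 is strictly positive, so the graph is connected. There is one zero in the spectrum, matching the 1 component. The largest eigenvalue, 5, is at most the vertex count 5.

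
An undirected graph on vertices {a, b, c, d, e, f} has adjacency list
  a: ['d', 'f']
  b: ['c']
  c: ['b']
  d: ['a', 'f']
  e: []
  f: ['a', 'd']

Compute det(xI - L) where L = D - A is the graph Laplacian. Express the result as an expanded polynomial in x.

Reading degrees in the order [a, b, c, d, e, f] gives [2, 1, 1, 2, 0, 2]; set D = diag(2, 1, 1, 2, 0, 2) and form L = D - A. The eigenvalues of L are [0, 0, 0, 2, 3, 3]; the characteristic polynomial is the product of (x - lambda_i), which multiplies out to x^6 - 8x^5 + 21x^4 - 18x^3. The coefficient of x^5 equals -trace(L) = -8, matching the sum of degrees. There are 3 zeros in the spectrum, matching the 3 components.

x^6 - 8x^5 + 21x^4 - 18x^3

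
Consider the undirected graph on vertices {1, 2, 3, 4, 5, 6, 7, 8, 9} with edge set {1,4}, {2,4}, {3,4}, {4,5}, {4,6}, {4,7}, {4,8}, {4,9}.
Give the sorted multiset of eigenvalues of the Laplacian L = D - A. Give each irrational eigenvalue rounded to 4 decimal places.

[0, 1, 1, 1, 1, 1, 1, 1, 9]

Reading degrees in the order [1, 2, 3, 4, 5, 6, 7, 8, 9] gives [1, 1, 1, 8, 1, 1, 1, 1, 1]; set D = diag(1, 1, 1, 8, 1, 1, 1, 1, 1) and form L = D - A. The multiplicity of 0 as a Laplacian eigenvalue equals the number of connected components. The single zero eigenvalue shows the graph is connected. By the matrix-tree theorem the graph has (1/9) * product of the nonzero eigenvalues = 1 spanning tree. The largest eigenvalue, 9, is at most the vertex count 9.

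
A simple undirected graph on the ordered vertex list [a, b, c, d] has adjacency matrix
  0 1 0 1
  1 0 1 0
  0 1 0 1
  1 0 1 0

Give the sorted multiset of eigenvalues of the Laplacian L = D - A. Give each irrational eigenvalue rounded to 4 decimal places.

[0, 2, 2, 4]

Reading degrees in the order [a, b, c, d] gives [2, 2, 2, 2]; set D = diag(2, 2, 2, 2) and form L = D - A. Since every row of L sums to 0, the all-ones vector is in the kernel and 0 is an eigenvalue. The eigenvalues sum to 8, which equals trace(L) = 2|E|. By the matrix-tree theorem the graph has (1/4) * product of the nonzero eigenvalues = 4 spanning trees.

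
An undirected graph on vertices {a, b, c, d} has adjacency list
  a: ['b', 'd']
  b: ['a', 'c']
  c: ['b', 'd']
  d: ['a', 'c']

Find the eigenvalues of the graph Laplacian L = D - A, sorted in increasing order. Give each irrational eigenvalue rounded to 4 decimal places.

Reading degrees in the order [a, b, c, d] gives [2, 2, 2, 2]; set D = diag(2, 2, 2, 2) and form L = D - A. The multiplicity of 0 as a Laplacian eigenvalue equals the number of connected components. The eigenvalues sum to 8, which equals trace(L) = 2|E|.

[0, 2, 2, 4]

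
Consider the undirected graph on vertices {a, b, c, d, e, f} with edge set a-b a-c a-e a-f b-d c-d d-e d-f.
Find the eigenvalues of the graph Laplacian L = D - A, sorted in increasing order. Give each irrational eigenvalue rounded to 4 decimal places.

[0, 2, 2, 2, 4, 6]

With the vertex order [a, b, c, d, e, f], the degrees are [4, 2, 2, 4, 2, 2], giving D = diag(4, 2, 2, 4, 2, 2) and L = D - A. Diagonalising L (or applying a numerical eigensolver to the 6x6 matrix) gives the spectrum above. The largest eigenvalue, 6, is at most the vertex count 6. By the matrix-tree theorem the graph has (1/6) * product of the nonzero eigenvalues = 32 spanning trees.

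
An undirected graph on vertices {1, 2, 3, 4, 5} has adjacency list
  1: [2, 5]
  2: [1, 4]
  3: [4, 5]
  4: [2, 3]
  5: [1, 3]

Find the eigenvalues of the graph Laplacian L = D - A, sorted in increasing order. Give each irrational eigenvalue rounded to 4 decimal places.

With the vertex order [1, 2, 3, 4, 5], the degrees are [2, 2, 2, 2, 2], giving D = diag(2, 2, 2, 2, 2) and L = D - A. The multiplicity of 0 as a Laplacian eigenvalue equals the number of connected components. By the matrix-tree theorem the graph has (1/5) * product of the nonzero eigenvalues = 5 spanning trees. The eigenvalues sum to 10, which equals trace(L) = 2|E|.

[0, 1.3820, 1.3820, 3.6180, 3.6180]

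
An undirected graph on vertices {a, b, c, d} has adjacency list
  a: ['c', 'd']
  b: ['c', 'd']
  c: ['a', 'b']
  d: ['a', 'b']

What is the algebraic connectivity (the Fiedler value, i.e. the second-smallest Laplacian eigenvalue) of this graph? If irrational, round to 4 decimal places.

Each diagonal entry of L is the vertex degree and each off-diagonal entry is -1 where an edge is present, 0 otherwise; in the order [a, b, c, d] the diagonal is [2, 2, 2, 2]. Computing the eigenvalues of L and sorting gives [0, 2, 2, 4]. The Fiedler value lambda_2 = 2 is strictly positive, so the graph is connected. By the matrix-tree theorem the graph has (1/4) * product of the nonzero eigenvalues = 4 spanning trees.

2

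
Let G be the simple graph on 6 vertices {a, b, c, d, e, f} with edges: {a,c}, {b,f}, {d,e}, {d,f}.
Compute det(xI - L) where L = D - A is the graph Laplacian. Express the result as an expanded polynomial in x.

x^6 - 8x^5 + 22x^4 - 24x^3 + 8x^2

Reading degrees in the order [a, b, c, d, e, f] gives [1, 1, 1, 2, 1, 2]; set D = diag(1, 1, 1, 2, 1, 2) and form L = D - A. L has integer entries, so p(x) = det(xI - L) has integer coefficients. Expanding the determinant yields x^6 - 8x^5 + 22x^4 - 24x^3 + 8x^2. The constant term is 0 because L is singular (the all-ones vector lies in its kernel). The largest eigenvalue, 3.4142, is at most the vertex count 6.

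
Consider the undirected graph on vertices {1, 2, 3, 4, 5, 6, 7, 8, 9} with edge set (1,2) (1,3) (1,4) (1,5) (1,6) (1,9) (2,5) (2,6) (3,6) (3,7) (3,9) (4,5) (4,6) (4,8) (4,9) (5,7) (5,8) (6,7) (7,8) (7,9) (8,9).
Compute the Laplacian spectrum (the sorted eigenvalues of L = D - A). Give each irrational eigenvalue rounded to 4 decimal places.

Each diagonal entry of L is the vertex degree and each off-diagonal entry is -1 where an edge is present, 0 otherwise; in the order [1, 2, 3, 4, 5, 6, 7, 8, 9] the diagonal is [6, 3, 4, 5, 5, 5, 5, 4, 5]. L is symmetric positive semidefinite, so every eigenvalue is real and nonnegative.

[0, 2.5095, 3.1731, 4.6008, 5.1768, 5.5050, 6, 7.1053, 7.9295]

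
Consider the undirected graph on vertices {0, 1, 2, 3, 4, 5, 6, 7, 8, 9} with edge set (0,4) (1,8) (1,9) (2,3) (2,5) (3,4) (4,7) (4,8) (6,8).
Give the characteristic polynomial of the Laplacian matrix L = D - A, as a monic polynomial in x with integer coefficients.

With the vertex order [0, 1, 2, 3, 4, 5, 6, 7, 8, 9], the degrees are [1, 2, 2, 2, 4, 1, 1, 1, 3, 1], giving D = diag(1, 2, 2, 2, 4, 1, 1, 1, 3, 1) and L = D - A. L has integer entries, so p(x) = det(xI - L) has integer coefficients. Expanding the determinant yields x^10 - 18x^9 + 132x^8 - 514x^7 + 1161x^6 - 1562x^5 + 1238x^4 - 550x^3 + 122x^2 - 10x. The coefficient of x^9 equals -trace(L) = -18, matching the sum of degrees. There is one zero in the spectrum, matching the 1 component.

x^10 - 18x^9 + 132x^8 - 514x^7 + 1161x^6 - 1562x^5 + 1238x^4 - 550x^3 + 122x^2 - 10x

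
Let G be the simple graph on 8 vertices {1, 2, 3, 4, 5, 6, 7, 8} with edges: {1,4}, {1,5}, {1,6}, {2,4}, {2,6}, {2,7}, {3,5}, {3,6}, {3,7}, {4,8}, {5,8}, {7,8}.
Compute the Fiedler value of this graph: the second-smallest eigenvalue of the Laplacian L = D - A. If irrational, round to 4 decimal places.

2

Reading degrees in the order [1, 2, 3, 4, 5, 6, 7, 8] gives [3, 3, 3, 3, 3, 3, 3, 3]; set D = diag(3, 3, 3, 3, 3, 3, 3, 3) and form L = D - A. The smallest Laplacian eigenvalue is always 0. The next one, lambda_2 = 2, measures how hard the graph is to disconnect: larger values mean better connectivity.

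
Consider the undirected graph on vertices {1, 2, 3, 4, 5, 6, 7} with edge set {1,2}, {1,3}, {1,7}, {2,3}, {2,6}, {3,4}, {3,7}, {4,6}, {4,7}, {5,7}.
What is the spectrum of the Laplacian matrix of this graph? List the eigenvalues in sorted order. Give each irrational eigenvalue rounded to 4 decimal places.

Reading degrees in the order [1, 2, 3, 4, 5, 6, 7] gives [3, 3, 4, 3, 1, 2, 4]; set D = diag(3, 3, 4, 3, 1, 2, 4) and form L = D - A. The multiplicity of 0 as a Laplacian eigenvalue equals the number of connected components. By the matrix-tree theorem the graph has (1/7) * product of the nonzero eigenvalues = 66 spanning trees. The largest eigenvalue, 5.4142, is at most the vertex count 7.

[0, 0.8247, 1.8740, 2.5858, 4.1260, 5.1753, 5.4142]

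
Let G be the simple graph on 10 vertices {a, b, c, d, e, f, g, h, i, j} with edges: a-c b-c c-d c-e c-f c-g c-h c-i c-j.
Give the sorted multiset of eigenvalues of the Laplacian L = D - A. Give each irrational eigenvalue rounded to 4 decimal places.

With the vertex order [a, b, c, d, e, f, g, h, i, j], the degrees are [1, 1, 9, 1, 1, 1, 1, 1, 1, 1], giving D = diag(1, 1, 9, 1, 1, 1, 1, 1, 1, 1) and L = D - A. L is symmetric positive semidefinite, so every eigenvalue is real and nonnegative. The single zero eigenvalue shows the graph is connected. There is one zero in the spectrum, matching the 1 component.

[0, 1, 1, 1, 1, 1, 1, 1, 1, 10]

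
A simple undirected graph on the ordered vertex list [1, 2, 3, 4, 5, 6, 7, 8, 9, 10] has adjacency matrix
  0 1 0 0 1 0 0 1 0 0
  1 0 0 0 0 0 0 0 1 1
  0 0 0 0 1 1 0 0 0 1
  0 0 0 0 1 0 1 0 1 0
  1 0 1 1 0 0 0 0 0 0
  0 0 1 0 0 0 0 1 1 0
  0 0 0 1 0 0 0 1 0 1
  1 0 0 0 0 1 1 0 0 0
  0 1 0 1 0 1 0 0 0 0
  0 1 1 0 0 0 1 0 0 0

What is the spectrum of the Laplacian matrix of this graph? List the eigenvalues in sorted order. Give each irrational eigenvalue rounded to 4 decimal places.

[0, 2, 2, 2, 2, 2, 5, 5, 5, 5]

Each diagonal entry of L is the vertex degree and each off-diagonal entry is -1 where an edge is present, 0 otherwise; in the order [1, 2, 3, 4, 5, 6, 7, 8, 9, 10] the diagonal is [3, 3, 3, 3, 3, 3, 3, 3, 3, 3]. The multiplicity of 0 as a Laplacian eigenvalue equals the number of connected components. The single zero eigenvalue shows the graph is connected. The eigenvalues sum to 30, which equals trace(L) = 2|E|. There is one zero in the spectrum, matching the 1 component.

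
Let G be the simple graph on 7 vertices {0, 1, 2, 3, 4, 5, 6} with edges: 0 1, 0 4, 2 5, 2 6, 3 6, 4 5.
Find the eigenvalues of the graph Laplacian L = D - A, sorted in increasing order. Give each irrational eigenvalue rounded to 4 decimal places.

Each diagonal entry of L is the vertex degree and each off-diagonal entry is -1 where an edge is present, 0 otherwise; in the order [0, 1, 2, 3, 4, 5, 6] the diagonal is [2, 1, 2, 1, 2, 2, 2]. L is symmetric positive semidefinite, so every eigenvalue is real and nonnegative. The single zero eigenvalue shows the graph is connected. The eigenvalues sum to 12, which equals trace(L) = 2|E|. The largest eigenvalue, 3.8019, is at most the vertex count 7.

[0, 0.1981, 0.7530, 1.5550, 2.4450, 3.2470, 3.8019]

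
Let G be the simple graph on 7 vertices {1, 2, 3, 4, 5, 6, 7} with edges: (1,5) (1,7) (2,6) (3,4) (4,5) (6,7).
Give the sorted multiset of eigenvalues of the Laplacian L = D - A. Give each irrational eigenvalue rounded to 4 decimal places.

With the vertex order [1, 2, 3, 4, 5, 6, 7], the degrees are [2, 1, 1, 2, 2, 2, 2], giving D = diag(2, 1, 1, 2, 2, 2, 2) and L = D - A. Diagonalising L (or applying a numerical eigensolver to the 7x7 matrix) gives the spectrum above. The largest eigenvalue, 3.8019, is at most the vertex count 7. There is one zero in the spectrum, matching the 1 component.

[0, 0.1981, 0.7530, 1.5550, 2.4450, 3.2470, 3.8019]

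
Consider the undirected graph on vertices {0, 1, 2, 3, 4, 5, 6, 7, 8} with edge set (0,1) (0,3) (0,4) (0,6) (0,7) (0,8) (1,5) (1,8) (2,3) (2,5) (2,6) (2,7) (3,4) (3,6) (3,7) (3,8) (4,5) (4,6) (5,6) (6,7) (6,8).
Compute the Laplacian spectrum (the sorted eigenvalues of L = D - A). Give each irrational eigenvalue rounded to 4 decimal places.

[0, 2.3899, 3.2083, 3.6115, 4.6032, 5.6729, 7.1029, 7.2717, 8.1395]

Reading degrees in the order [0, 1, 2, 3, 4, 5, 6, 7, 8] gives [6, 3, 4, 6, 4, 4, 7, 4, 4]; set D = diag(6, 3, 4, 6, 4, 4, 7, 4, 4) and form L = D - A. The multiplicity of 0 as a Laplacian eigenvalue equals the number of connected components. The single zero eigenvalue shows the graph is connected. By the matrix-tree theorem the graph has (1/9) * product of the nonzero eigenvalues = 33779 spanning trees.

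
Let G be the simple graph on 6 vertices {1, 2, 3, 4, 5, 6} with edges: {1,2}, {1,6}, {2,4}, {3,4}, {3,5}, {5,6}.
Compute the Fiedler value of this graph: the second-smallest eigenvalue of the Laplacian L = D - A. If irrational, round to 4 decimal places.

With the vertex order [1, 2, 3, 4, 5, 6], the degrees are [2, 2, 2, 2, 2, 2], giving D = diag(2, 2, 2, 2, 2, 2) and L = D - A. The smallest Laplacian eigenvalue is always 0. The next one, lambda_2 = 1, measures how hard the graph is to disconnect: larger values mean better connectivity. There is one zero in the spectrum, matching the 1 component.

1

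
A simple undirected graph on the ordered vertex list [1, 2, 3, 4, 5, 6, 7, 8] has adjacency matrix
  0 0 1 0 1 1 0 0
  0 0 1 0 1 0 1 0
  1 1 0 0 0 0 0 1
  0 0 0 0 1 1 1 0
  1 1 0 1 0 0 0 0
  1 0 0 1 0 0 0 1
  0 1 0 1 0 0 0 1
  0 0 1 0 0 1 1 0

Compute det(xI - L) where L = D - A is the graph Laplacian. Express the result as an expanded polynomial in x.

Reading degrees in the order [1, 2, 3, 4, 5, 6, 7, 8] gives [3, 3, 3, 3, 3, 3, 3, 3]; set D = diag(3, 3, 3, 3, 3, 3, 3, 3) and form L = D - A. The eigenvalues of L are [0, 2, 2, 2, 4, 4, 4, 6]; the characteristic polynomial is the product of (x - lambda_i), which multiplies out to x^8 - 24x^7 + 240x^6 - 1296x^5 + 4080x^4 - 7488x^3 + 7424x^2 - 3072x. The constant term is 0 because L is singular (the all-ones vector lies in its kernel).

x^8 - 24x^7 + 240x^6 - 1296x^5 + 4080x^4 - 7488x^3 + 7424x^2 - 3072x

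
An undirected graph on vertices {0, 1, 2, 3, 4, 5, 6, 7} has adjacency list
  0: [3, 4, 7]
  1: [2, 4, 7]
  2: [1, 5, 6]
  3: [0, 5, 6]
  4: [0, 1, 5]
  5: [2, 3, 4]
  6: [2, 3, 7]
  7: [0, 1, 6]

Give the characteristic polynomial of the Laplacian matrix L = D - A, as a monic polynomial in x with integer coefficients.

x^8 - 24x^7 + 240x^6 - 1296x^5 + 4080x^4 - 7488x^3 + 7424x^2 - 3072x

With the vertex order [0, 1, 2, 3, 4, 5, 6, 7], the degrees are [3, 3, 3, 3, 3, 3, 3, 3], giving D = diag(3, 3, 3, 3, 3, 3, 3, 3) and L = D - A. The eigenvalues of L are [0, 2, 2, 2, 4, 4, 4, 6]; the characteristic polynomial is the product of (x - lambda_i), which multiplies out to x^8 - 24x^7 + 240x^6 - 1296x^5 + 4080x^4 - 7488x^3 + 7424x^2 - 3072x. The constant term is 0 because L is singular (the all-ones vector lies in its kernel). There is one zero in the spectrum, matching the 1 component.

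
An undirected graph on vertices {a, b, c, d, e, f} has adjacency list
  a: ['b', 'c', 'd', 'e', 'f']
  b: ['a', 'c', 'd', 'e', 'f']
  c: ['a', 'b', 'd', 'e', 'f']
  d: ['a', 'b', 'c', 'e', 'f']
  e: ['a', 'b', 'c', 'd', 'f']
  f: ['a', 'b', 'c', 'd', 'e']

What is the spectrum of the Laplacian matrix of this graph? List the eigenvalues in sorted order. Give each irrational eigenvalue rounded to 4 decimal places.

Reading degrees in the order [a, b, c, d, e, f] gives [5, 5, 5, 5, 5, 5]; set D = diag(5, 5, 5, 5, 5, 5) and form L = D - A. Since every row of L sums to 0, the all-ones vector is in the kernel and 0 is an eigenvalue. The largest eigenvalue, 6, is at most the vertex count 6.

[0, 6, 6, 6, 6, 6]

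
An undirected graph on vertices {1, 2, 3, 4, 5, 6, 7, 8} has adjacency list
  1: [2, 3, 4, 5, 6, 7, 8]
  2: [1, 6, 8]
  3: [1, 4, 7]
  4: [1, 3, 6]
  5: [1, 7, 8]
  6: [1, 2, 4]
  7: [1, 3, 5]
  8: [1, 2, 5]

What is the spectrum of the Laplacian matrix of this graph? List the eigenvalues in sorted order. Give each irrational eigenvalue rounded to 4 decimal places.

Reading degrees in the order [1, 2, 3, 4, 5, 6, 7, 8] gives [7, 3, 3, 3, 3, 3, 3, 3]; set D = diag(7, 3, 3, 3, 3, 3, 3, 3) and form L = D - A. The multiplicity of 0 as a Laplacian eigenvalue equals the number of connected components. The single zero eigenvalue shows the graph is connected. The eigenvalues sum to 28, which equals trace(L) = 2|E|.

[0, 1.7530, 1.7530, 3.4450, 3.4450, 4.8019, 4.8019, 8]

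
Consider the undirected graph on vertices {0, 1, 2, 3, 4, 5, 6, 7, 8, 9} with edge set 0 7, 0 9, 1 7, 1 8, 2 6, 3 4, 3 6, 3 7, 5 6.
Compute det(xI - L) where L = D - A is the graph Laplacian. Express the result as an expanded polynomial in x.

x^10 - 18x^9 + 133x^8 - 524x^7 + 1198x^6 - 1624x^5 + 1285x^4 - 564x^3 + 123x^2 - 10x

Reading degrees in the order [0, 1, 2, 3, 4, 5, 6, 7, 8, 9] gives [2, 2, 1, 3, 1, 1, 3, 3, 1, 1]; set D = diag(2, 2, 1, 3, 1, 1, 3, 3, 1, 1) and form L = D - A. Computing det(xI - L) by cofactor expansion (or equivalently via sum-over-permutations) gives x^10 - 18x^9 + 133x^8 - 524x^7 + 1198x^6 - 1624x^5 + 1285x^4 - 564x^3 + 123x^2 - 10x. The coefficient of x^9 equals -trace(L) = -18, matching the sum of degrees. The eigenvalues sum to 18, which equals trace(L) = 2|E|.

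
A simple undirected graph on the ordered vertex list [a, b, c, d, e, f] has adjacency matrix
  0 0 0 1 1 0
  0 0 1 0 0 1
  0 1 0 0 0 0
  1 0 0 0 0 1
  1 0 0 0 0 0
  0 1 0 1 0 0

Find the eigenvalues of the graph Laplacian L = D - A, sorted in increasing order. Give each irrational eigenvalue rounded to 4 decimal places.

[0, 0.2679, 1, 2, 3, 3.7321]

With the vertex order [a, b, c, d, e, f], the degrees are [2, 2, 1, 2, 1, 2], giving D = diag(2, 2, 1, 2, 1, 2) and L = D - A. The multiplicity of 0 as a Laplacian eigenvalue equals the number of connected components.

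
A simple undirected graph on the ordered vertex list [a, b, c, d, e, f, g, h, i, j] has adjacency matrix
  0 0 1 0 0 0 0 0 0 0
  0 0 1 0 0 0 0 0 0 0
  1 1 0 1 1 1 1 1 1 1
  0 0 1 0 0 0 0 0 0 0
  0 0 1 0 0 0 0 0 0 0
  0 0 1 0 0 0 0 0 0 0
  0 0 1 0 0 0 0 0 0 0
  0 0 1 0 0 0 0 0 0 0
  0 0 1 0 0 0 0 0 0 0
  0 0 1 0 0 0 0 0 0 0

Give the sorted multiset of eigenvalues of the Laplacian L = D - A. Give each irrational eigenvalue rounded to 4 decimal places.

[0, 1, 1, 1, 1, 1, 1, 1, 1, 10]

Each diagonal entry of L is the vertex degree and each off-diagonal entry is -1 where an edge is present, 0 otherwise; in the order [a, b, c, d, e, f, g, h, i, j] the diagonal is [1, 1, 9, 1, 1, 1, 1, 1, 1, 1]. L is symmetric positive semidefinite, so every eigenvalue is real and nonnegative.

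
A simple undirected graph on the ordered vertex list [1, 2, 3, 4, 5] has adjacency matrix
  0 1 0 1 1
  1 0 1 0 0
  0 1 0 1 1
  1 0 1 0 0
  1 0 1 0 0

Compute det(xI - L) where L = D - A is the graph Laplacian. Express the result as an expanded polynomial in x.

x^5 - 12x^4 + 51x^3 - 92x^2 + 60x

Reading degrees in the order [1, 2, 3, 4, 5] gives [3, 2, 3, 2, 2]; set D = diag(3, 2, 3, 2, 2) and form L = D - A. Computing det(xI - L) by cofactor expansion (or equivalently via sum-over-permutations) gives x^5 - 12x^4 + 51x^3 - 92x^2 + 60x. Since p(0) = det(-L) = 0, x divides p(x). The eigenvalues sum to 12, which equals trace(L) = 2|E|.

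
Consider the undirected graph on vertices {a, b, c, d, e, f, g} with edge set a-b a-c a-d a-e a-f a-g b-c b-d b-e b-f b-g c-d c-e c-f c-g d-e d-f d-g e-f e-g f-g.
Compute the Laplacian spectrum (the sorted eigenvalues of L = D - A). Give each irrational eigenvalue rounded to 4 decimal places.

With the vertex order [a, b, c, d, e, f, g], the degrees are [6, 6, 6, 6, 6, 6, 6], giving D = diag(6, 6, 6, 6, 6, 6, 6) and L = D - A. The multiplicity of 0 as a Laplacian eigenvalue equals the number of connected components. The single zero eigenvalue shows the graph is connected. By the matrix-tree theorem the graph has (1/7) * product of the nonzero eigenvalues = 16807 spanning trees.

[0, 7, 7, 7, 7, 7, 7]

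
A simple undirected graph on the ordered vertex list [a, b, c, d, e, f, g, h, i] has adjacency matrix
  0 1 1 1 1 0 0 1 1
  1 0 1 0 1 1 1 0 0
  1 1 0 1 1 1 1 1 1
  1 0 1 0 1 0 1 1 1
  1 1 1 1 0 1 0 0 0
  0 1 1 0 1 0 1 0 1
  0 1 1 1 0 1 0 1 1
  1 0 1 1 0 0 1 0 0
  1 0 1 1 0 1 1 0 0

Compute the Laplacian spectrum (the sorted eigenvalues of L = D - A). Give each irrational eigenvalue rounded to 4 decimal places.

Each diagonal entry of L is the vertex degree and each off-diagonal entry is -1 where an edge is present, 0 otherwise; in the order [a, b, c, d, e, f, g, h, i] the diagonal is [6, 5, 8, 6, 5, 5, 6, 4, 5]. Diagonalising L (or applying a numerical eigensolver to the 9x9 matrix) gives the spectrum above. The single zero eigenvalue shows the graph is connected. There is one zero in the spectrum, matching the 1 component. The eigenvalues sum to 50, which equals trace(L) = 2|E|.

[0, 3.4760, 4.4790, 5, 5.8382, 6.4644, 7.6828, 8.0596, 9]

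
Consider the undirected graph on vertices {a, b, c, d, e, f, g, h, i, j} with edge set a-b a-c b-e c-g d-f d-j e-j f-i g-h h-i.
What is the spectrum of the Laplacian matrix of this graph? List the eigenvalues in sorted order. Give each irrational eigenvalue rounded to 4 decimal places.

[0, 0.3820, 0.3820, 1.3820, 1.3820, 2.6180, 2.6180, 3.6180, 3.6180, 4]

Each diagonal entry of L is the vertex degree and each off-diagonal entry is -1 where an edge is present, 0 otherwise; in the order [a, b, c, d, e, f, g, h, i, j] the diagonal is [2, 2, 2, 2, 2, 2, 2, 2, 2, 2]. Diagonalising L (or applying a numerical eigensolver to the 10x10 matrix) gives the spectrum above.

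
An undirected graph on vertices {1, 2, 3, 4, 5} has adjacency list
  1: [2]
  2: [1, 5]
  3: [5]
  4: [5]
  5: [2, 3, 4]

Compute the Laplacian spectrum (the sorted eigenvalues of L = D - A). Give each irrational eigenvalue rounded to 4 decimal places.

[0, 0.5188, 1, 2.3111, 4.1701]

Each diagonal entry of L is the vertex degree and each off-diagonal entry is -1 where an edge is present, 0 otherwise; in the order [1, 2, 3, 4, 5] the diagonal is [1, 2, 1, 1, 3]. The multiplicity of 0 as a Laplacian eigenvalue equals the number of connected components. The single zero eigenvalue shows the graph is connected. By the matrix-tree theorem the graph has (1/5) * product of the nonzero eigenvalues = 1 spanning tree. There is one zero in the spectrum, matching the 1 component.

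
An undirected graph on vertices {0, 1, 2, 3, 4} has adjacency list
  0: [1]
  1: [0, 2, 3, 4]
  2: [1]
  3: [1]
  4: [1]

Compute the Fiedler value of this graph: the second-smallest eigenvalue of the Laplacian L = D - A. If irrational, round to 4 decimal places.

Each diagonal entry of L is the vertex degree and each off-diagonal entry is -1 where an edge is present, 0 otherwise; in the order [0, 1, 2, 3, 4] the diagonal is [1, 4, 1, 1, 1]. Computing the eigenvalues of L and sorting gives [0, 1, 1, 1, 5]. The Fiedler value lambda_2 = 1 is strictly positive, so the graph is connected. The largest eigenvalue, 5, is at most the vertex count 5. By the matrix-tree theorem the graph has (1/5) * product of the nonzero eigenvalues = 1 spanning tree.

1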